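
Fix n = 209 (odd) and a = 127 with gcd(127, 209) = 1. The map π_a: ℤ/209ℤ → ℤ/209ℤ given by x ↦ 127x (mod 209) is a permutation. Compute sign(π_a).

+1

Trace 116: π^k(116) = [116, 102, 205, 119, 65, 104, 41] for k=0..6.
5 cycles of lengths [90, 90, 18, 10, 1].
sign(π) = (−1)^{n − #cycles} = (−1)^{209−5} = (−1)^204 = +1.
(127|209)_J = +1 (Zolotarev's lemma cross-check).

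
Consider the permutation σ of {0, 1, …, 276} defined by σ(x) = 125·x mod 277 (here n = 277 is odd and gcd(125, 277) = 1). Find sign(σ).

-1

Start at x=204: 204 → 16 → 61 → 146 → 245 → 155 → 262 → … (one orbit).
Cycle type of π: 92×3 + 1; total 4 cycles.
With 4 cycles on 277 points, sign = (−1)^{277−4} = -1.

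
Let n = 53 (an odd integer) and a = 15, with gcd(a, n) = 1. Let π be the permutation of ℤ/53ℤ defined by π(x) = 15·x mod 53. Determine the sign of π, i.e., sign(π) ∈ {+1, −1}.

+1

Orbit of 42 under x↦15x: [42, 47, 16, 28, 49, 46, 1]… (length divides ord_53(15)).
Cycle type of π: 13×4 + 1; total 5 cycles.
5 cycles on 53: each ℓ→(−1)^(ℓ−1), product (−1)^48 = +1.
Via Zolotarev, sign(π_{15}) = (15|53) = +1.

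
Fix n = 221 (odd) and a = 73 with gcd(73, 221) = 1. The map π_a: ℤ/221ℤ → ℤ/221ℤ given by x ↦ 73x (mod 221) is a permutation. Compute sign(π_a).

+1

Orbit of 99 under x↦73x: [99, 155, 44, 118, 216, 77, 96]… (length divides ord_221(73)).
π_73 has 17 disjoint cycles with lengths [16, 16, 16, 16, 16, 16, 16, 16, 16, 16, 16, 16, 16, 4, 4, 4, 1] on {0,…,220}.
n − c = 221 − 17 = 204; sign = (−1)^204 = +1.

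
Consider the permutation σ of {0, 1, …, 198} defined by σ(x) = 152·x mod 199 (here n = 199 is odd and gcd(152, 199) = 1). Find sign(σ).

Orbit of 150 under x↦152x: [150, 114, 15, 91, 101, 29, 30]… (length divides ord_199(152)).
π_152 has 2 disjoint cycles with lengths [198, 1] on {0,…,198}.
2 cycles on 199: each ℓ→(−1)^(ℓ−1), product (−1)^197 = -1.
Check: (152/199) = -1 by Zolotarev.

-1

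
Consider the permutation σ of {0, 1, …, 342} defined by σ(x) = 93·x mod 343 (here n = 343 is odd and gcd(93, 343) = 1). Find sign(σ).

+1

Orbit of 281 under x↦93x: [281, 65, 214, 8, 58, 249, 176]… (length divides ord_343(93)).
The orbit structure of x ↦ 93x mod 343: 7 orbits of sizes [147, 147, 21, 21, 3, 3, 1].
n − c = 343 − 7 = 336; sign = (−1)^336 = +1.
Via Zolotarev, sign(π_{93}) = (93|343) = +1.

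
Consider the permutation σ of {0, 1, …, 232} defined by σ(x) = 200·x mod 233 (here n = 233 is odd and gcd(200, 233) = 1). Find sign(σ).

+1

Trace 89: π^k(89) = [89, 92, 226, 231, 66, 152, 110] for k=0..6.
π_200 has 3 disjoint cycles with lengths [116, 116, 1] on {0,…,232}.
233 − 3 = 230 transpositions; sign(π) = (−1)^230 = +1.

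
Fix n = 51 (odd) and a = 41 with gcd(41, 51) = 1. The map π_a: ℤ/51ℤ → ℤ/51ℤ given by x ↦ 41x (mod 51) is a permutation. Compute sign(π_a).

+1

Orbit of 20 under x↦41x: [20, 4, 11, 43, 29, 16, 44]… (length divides ord_51(41)).
π_41 has 5 disjoint cycles with lengths [16, 16, 16, 2, 1] on {0,…,50}.
51 − 5 = 46 transpositions; sign(π) = (−1)^46 = +1.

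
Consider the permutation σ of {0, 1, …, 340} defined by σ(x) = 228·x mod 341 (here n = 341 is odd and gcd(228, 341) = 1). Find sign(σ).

Start at x=228: 228 → 152 → 215 → 257 → 285 → 190 → 13 → … (one orbit).
Cycle type of π: 30×11 + 10 + 1; total 13 cycles.
341 − 13 = 328 transpositions; sign(π) = (−1)^328 = +1.
Via Zolotarev, sign(π_{228}) = (228|341) = +1.

+1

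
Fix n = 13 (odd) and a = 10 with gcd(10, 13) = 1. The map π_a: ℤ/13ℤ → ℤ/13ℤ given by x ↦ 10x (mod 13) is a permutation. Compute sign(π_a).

+1

Start at x=4: 4 → 1 → 10 → 9 → 12 → 3 → 4 (one orbit).
π_10 has 3 disjoint cycles with lengths [6, 6, 1] on {0,…,12}.
n − c = 13 − 3 = 10; sign = (−1)^10 = +1.
Check: (10/13) = +1 by Zolotarev.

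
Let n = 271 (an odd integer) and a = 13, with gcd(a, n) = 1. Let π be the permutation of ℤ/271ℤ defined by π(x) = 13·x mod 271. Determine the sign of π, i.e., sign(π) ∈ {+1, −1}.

Start at x=242: 242 → 165 → 248 → 243 → 178 → 146 → 1 → … (one orbit).
π_13 has 16 disjoint cycles with lengths [18, 18, 18, 18, 18, 18, 18, 18, 18, 18, 18, 18, 18, 18, 18, 1] on {0,…,270}.
sign(π) = (−1)^{n − #cycles} = (−1)^{271−16} = (−1)^255 = -1.

-1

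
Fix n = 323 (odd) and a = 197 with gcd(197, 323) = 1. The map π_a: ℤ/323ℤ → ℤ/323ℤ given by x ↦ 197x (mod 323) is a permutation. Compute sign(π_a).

-1

Orbit of 140 under x↦197x: [140, 125, 77, 311, 220, 58, 121]… (length divides ord_323(197)).
π_197 has 14 disjoint cycles with lengths [48, 48, 48, 48, 48, 48, 16, 3, 3, 3, 3, 3, 3, 1] on {0,…,322}.
sign(π) = (−1)^{n − #cycles} = (−1)^{323−14} = (−1)^309 = -1.
Check: (197/323) = -1 by Zolotarev.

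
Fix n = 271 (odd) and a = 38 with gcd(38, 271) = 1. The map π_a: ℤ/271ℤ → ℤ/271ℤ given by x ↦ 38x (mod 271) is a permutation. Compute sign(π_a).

-1

Trace 167: π^k(167) = [167, 113, 229, 30, 56, 231, 106] for k=0..6.
The orbit structure of x ↦ 38x mod 271: 2 orbits of sizes [270, 1].
271 − 2 = 269 transpositions; sign(π) = (−1)^269 = -1.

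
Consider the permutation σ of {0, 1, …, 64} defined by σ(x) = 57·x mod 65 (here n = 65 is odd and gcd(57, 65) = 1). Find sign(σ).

+1

Orbit of 8 under x↦57x: [8, 1, 57, 64]… (length divides ord_65(57)).
π_57 has 17 disjoint cycles with lengths [4, 4, 4, 4, 4, 4, 4, 4, 4, 4, 4, 4, 4, 4, 4, 4, 1] on {0,…,64}.
65 − 17 = 48 transpositions; sign(π) = (−1)^48 = +1.
The Jacobi symbol (57|65) = +1 (Zolotarev) agrees.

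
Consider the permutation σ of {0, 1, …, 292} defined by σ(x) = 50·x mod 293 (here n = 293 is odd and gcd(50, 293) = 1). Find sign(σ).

Start at x=50: 50 → 156 → 182 → 17 → 264 → 15 → 164 → … (one orbit).
The orbit structure of x ↦ 50x mod 293: 2 orbits of sizes [292, 1].
Σ(ℓ_i−1) = 293−2 = 291; sign = (−1)^291 = -1.
Check: (50/293) = -1 by Zolotarev.

-1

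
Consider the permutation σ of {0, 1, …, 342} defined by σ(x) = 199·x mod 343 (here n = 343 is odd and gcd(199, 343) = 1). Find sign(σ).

Trace 286: π^k(286) = [286, 319, 26, 29, 283, 65, 244] for k=0..6.
Decompose π into cycles: lengths [294, 42, 6, 1] (4 cycles, including the fixed point 0).
sign(π) = (−1)^{n − #cycles} = (−1)^{343−4} = (−1)^339 = -1.
(199|343)_J = -1 (Zolotarev's lemma cross-check).

-1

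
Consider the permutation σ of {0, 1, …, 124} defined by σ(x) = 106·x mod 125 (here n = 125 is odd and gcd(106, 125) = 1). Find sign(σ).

Orbit of 56 under x↦106x: [56, 61, 91, 21, 101, 81, 86]… (length divides ord_125(106)).
Cycle type of π: 25×4 + 5×4 + 1×5; total 13 cycles.
n − c = 125 − 13 = 112; sign = (−1)^112 = +1.
The Jacobi symbol (106|125) = +1 (Zolotarev) agrees.

+1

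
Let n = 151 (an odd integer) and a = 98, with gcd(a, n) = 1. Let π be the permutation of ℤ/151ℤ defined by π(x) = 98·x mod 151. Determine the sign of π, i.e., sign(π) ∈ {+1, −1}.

+1

Trace 29: π^k(29) = [29, 124, 72, 110, 59, 44, 84] for k=0..6.
Decompose π into cycles: lengths [25, 25, 25, 25, 25, 25, 1] (7 cycles, including the fixed point 0).
n − c = 151 − 7 = 144; sign = (−1)^144 = +1.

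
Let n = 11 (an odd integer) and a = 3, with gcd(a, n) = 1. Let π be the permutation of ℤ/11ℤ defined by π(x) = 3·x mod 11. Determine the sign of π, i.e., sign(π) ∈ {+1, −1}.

Trace 9: π^k(9) = [9, 5, 4, 1, 3] for k=0..4.
Cycle lengths of π_3 on ℤ/11ℤ: [5, 5, 1]; 3 cycles in total.
sign(π) = (−1)^{n − #cycles} = (−1)^{11−3} = (−1)^8 = +1.
The Jacobi symbol (3|11) = +1 (Zolotarev) agrees.

+1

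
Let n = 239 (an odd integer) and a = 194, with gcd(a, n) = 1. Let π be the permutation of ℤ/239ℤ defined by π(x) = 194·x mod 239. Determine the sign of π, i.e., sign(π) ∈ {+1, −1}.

Start at x=124: 124 → 156 → 150 → 181 → 220 → 138 → 4 → … (one orbit).
Cycle type of π: 238 + 1; total 2 cycles.
sign(π) = (−1)^{n − #cycles} = (−1)^{239−2} = (−1)^237 = -1.
(194|239)_J = -1 (Zolotarev's lemma cross-check).

-1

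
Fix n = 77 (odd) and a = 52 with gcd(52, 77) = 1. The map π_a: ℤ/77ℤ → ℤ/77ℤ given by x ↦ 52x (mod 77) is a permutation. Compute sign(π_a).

Start at x=71: 71 → 73 → 23 → 41 → 53 → 61 → 15 → … (one orbit).
Cycle type of π: 30×2 + 10 + 6 + 1; total 5 cycles.
sign(π) = (−1)^{n − #cycles} = (−1)^{77−5} = (−1)^72 = +1.
Zolotarev: (52|77) = +1, matching the cycle-count sign.

+1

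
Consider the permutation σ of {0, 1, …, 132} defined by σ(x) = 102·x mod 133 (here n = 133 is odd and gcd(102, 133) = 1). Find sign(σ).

+1

Orbit of 1 under x↦102x: [1, 102, 30]… (length divides ord_133(102)).
45 cycles of lengths [3, 3, 3, 3, 3, 3, 3, 3, 3, 3, 3, 3, 3, 3, 3, 3, 3, 3, 3, 3, 3, 3, 3, 3, 3, 3, 3, 3, 3, 3, 3, 3, 3, 3, 3, 3, 3, 3, 3, 3, 3, 3, 3, 3, 1].
n − c = 133 − 45 = 88; sign = (−1)^88 = +1.
(102|133)_J = +1 (Zolotarev's lemma cross-check).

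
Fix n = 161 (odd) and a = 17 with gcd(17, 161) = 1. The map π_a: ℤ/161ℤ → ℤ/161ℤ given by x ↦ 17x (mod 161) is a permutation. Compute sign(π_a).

+1

Trace 83: π^k(83) = [83, 123, 159, 127, 66, 156, 76] for k=0..6.
Cycle lengths of π_17 on ℤ/161ℤ: [66, 66, 22, 6, 1]; 5 cycles in total.
161 − 5 = 156 transpositions; sign(π) = (−1)^156 = +1.
Via Zolotarev, sign(π_{17}) = (17|161) = +1.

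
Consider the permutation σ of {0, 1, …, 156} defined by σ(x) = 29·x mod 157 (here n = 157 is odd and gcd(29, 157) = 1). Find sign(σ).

Start at x=116: 116 → 67 → 59 → 141 → 7 → 46 → 78 → … (one orbit).
4 cycles of lengths [52, 52, 52, 1].
n − c = 157 − 4 = 153; sign = (−1)^153 = -1.
Check: (29/157) = -1 by Zolotarev.

-1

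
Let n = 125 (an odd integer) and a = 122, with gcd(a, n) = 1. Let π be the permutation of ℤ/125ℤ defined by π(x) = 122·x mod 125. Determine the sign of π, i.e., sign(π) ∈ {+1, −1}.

Trace 84: π^k(84) = [84, 123, 6, 107, 54, 88, 111] for k=0..6.
The orbit structure of x ↦ 122x mod 125: 4 orbits of sizes [100, 20, 4, 1].
125 − 4 = 121 transpositions; sign(π) = (−1)^121 = -1.
(122|125)_J = -1 (Zolotarev's lemma cross-check).

-1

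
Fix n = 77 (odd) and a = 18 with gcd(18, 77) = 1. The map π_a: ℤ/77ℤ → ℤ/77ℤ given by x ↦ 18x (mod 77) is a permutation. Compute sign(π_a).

-1

Start at x=43: 43 → 4 → 72 → 64 → 74 → 23 → 29 → … (one orbit).
Decompose π into cycles: lengths [30, 30, 10, 3, 3, 1] (6 cycles, including the fixed point 0).
77 − 6 = 71 transpositions; sign(π) = (−1)^71 = -1.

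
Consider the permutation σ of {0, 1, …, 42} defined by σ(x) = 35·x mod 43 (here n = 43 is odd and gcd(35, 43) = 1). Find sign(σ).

+1

Trace 41: π^k(41) = [41, 16, 1, 35, 21, 4, 11] for k=0..6.
7 cycles of lengths [7, 7, 7, 7, 7, 7, 1].
n − c = 43 − 7 = 36; sign = (−1)^36 = +1.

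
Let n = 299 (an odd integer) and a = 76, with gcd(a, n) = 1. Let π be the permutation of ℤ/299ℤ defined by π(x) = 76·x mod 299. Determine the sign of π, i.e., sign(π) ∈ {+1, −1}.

Trace 49: π^k(49) = [49, 136, 170, 63, 4, 5, 81] for k=0..6.
5 cycles of lengths [132, 132, 22, 12, 1].
sign(π) = (−1)^{n − #cycles} = (−1)^{299−5} = (−1)^294 = +1.
Check: (76/299) = +1 by Zolotarev.

+1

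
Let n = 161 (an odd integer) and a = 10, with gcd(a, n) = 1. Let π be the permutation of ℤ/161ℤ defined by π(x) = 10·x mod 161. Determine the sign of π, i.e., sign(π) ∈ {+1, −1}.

+1

Start at x=36: 36 → 38 → 58 → 97 → 4 → 40 → 78 → … (one orbit).
The orbit structure of x ↦ 10x mod 161: 5 orbits of sizes [66, 66, 22, 6, 1].
161 − 5 = 156 transpositions; sign(π) = (−1)^156 = +1.
(10|161)_J = +1 (Zolotarev's lemma cross-check).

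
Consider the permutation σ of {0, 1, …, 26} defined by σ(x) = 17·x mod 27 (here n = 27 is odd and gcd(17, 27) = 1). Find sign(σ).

Start at x=26: 26 → 10 → 8 → 1 → 17 → 19 → 26 (one orbit).
Decompose π into cycles: lengths [6, 6, 6, 2, 2, 2, 2, 1] (8 cycles, including the fixed point 0).
n − c = 27 − 8 = 19; sign = (−1)^19 = -1.
Zolotarev: (17|27) = -1, matching the cycle-count sign.

-1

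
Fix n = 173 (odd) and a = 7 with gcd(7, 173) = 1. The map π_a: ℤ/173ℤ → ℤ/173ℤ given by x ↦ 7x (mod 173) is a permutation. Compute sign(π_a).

Start at x=100: 100 → 8 → 56 → 46 → 149 → 5 → 35 → … (one orbit).
π_7 has 2 disjoint cycles with lengths [172, 1] on {0,…,172}.
sign(π) = (−1)^{n − #cycles} = (−1)^{173−2} = (−1)^171 = -1.

-1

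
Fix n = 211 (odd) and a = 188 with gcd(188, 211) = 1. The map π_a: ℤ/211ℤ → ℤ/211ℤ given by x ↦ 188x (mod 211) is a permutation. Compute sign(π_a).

+1

Orbit of 55 under x↦188x: [55, 1, 188, 107, 71]… (length divides ord_211(188)).
Cycle type of π: 5×42 + 1; total 43 cycles.
With 43 cycles on 211 points, sign = (−1)^{211−43} = +1.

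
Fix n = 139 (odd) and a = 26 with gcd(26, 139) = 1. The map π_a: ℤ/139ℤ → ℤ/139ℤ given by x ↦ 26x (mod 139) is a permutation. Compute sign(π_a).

Orbit of 60 under x↦26x: [60, 31, 111, 106, 115, 71, 39]… (length divides ord_139(26)).
Cycle type of π: 138 + 1; total 2 cycles.
n − c = 139 − 2 = 137; sign = (−1)^137 = -1.
Via Zolotarev, sign(π_{26}) = (26|139) = -1.

-1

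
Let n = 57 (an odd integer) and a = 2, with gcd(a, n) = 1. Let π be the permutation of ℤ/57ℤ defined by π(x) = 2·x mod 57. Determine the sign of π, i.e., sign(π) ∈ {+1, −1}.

Orbit of 14 under x↦2x: [14, 28, 56, 55, 53, 49, 41]… (length divides ord_57(2)).
5 cycles of lengths [18, 18, 18, 2, 1].
n − c = 57 − 5 = 52; sign = (−1)^52 = +1.
Check: (2/57) = +1 by Zolotarev.

+1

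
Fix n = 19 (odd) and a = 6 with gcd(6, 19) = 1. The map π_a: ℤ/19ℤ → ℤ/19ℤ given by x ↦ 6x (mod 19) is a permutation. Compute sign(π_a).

Trace 1: π^k(1) = [1, 6, 17, 7, 4, 5, 11] for k=0..6.
The orbit structure of x ↦ 6x mod 19: 3 orbits of sizes [9, 9, 1].
Σ(ℓ_i−1) = 19−3 = 16; sign = (−1)^16 = +1.

+1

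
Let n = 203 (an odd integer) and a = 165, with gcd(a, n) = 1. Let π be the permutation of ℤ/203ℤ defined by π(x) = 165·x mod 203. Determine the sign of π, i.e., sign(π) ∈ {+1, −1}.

+1

Orbit of 25 under x↦165x: [25, 65, 169, 74, 30, 78, 81]… (length divides ord_203(165)).
Cycle type of π: 21×8 + 7×4 + 3×2 + 1; total 15 cycles.
15 cycles on 203: each ℓ→(−1)^(ℓ−1), product (−1)^188 = +1.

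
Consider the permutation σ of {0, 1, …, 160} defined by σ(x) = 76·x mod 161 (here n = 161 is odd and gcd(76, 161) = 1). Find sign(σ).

+1

Trace 97: π^k(97) = [97, 127, 153, 36, 160, 85, 20] for k=0..6.
The orbit structure of x ↦ 76x mod 161: 11 orbits of sizes [22, 22, 22, 22, 22, 22, 22, 2, 2, 2, 1].
161 − 11 = 150 transpositions; sign(π) = (−1)^150 = +1.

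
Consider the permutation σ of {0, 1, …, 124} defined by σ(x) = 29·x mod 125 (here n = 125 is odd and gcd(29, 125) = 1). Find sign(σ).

Start at x=49: 49 → 46 → 84 → 61 → 19 → 51 → 104 → … (one orbit).
7 cycles of lengths [50, 50, 10, 10, 2, 2, 1].
sign(π) = (−1)^{n − #cycles} = (−1)^{125−7} = (−1)^118 = +1.
Zolotarev: (29|125) = +1, matching the cycle-count sign.

+1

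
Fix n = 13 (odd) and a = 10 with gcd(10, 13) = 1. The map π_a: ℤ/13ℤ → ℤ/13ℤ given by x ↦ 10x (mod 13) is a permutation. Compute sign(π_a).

+1

Orbit of 9 under x↦10x: [9, 12, 3, 4, 1, 10]… (length divides ord_13(10)).
π_10 has 3 disjoint cycles with lengths [6, 6, 1] on {0,…,12}.
With 3 cycles on 13 points, sign = (−1)^{13−3} = +1.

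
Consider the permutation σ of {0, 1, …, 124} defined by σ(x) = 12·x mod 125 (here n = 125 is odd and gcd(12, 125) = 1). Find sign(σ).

-1

Start at x=72: 72 → 114 → 118 → 41 → 117 → 29 → 98 → … (one orbit).
π_12 has 4 disjoint cycles with lengths [100, 20, 4, 1] on {0,…,124}.
With 4 cycles on 125 points, sign = (−1)^{125−4} = -1.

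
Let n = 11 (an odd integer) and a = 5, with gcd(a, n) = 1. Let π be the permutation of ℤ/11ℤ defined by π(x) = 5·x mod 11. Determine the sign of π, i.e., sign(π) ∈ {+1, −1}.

+1

Trace 1: π^k(1) = [1, 5, 3, 4, 9] for k=0..4.
Cycle type of π: 5×2 + 1; total 3 cycles.
Σ(ℓ_i−1) = 11−3 = 8; sign = (−1)^8 = +1.
The Jacobi symbol (5|11) = +1 (Zolotarev) agrees.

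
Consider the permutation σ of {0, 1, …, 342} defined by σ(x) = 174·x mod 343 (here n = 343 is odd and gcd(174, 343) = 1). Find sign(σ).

-1

Trace 307: π^k(307) = [307, 253, 118, 295, 223, 43, 279] for k=0..6.
Cycle type of π: 98×3 + 14×3 + 2×3 + 1; total 10 cycles.
Σ(ℓ_i−1) = 343−10 = 333; sign = (−1)^333 = -1.
Zolotarev: (174|343) = -1, matching the cycle-count sign.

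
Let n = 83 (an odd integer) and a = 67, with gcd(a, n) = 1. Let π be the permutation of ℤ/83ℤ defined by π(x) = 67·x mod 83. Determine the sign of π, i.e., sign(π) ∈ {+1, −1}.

Orbit of 30 under x↦67x: [30, 18, 44, 43, 59, 52, 81]… (length divides ord_83(67)).
Decompose π into cycles: lengths [82, 1] (2 cycles, including the fixed point 0).
n − c = 83 − 2 = 81; sign = (−1)^81 = -1.

-1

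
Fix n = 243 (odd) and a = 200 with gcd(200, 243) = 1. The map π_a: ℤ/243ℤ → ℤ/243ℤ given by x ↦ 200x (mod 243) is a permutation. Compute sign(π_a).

Start at x=193: 193 → 206 → 133 → 113 → 1 → 200 → 148 → … (one orbit).
The orbit structure of x ↦ 200x mod 243: 6 orbits of sizes [162, 54, 18, 6, 2, 1].
6 cycles on 243: each ℓ→(−1)^(ℓ−1), product (−1)^237 = -1.
Via Zolotarev, sign(π_{200}) = (200|243) = -1.

-1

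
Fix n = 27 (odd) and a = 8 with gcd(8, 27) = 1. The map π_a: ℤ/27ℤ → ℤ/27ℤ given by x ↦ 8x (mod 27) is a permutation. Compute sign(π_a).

Trace 1: π^k(1) = [1, 8, 10, 26, 19, 17] for k=0..5.
Cycle lengths of π_8 on ℤ/27ℤ: [6, 6, 6, 2, 2, 2, 2, 1]; 8 cycles in total.
With 8 cycles on 27 points, sign = (−1)^{27−8} = -1.

-1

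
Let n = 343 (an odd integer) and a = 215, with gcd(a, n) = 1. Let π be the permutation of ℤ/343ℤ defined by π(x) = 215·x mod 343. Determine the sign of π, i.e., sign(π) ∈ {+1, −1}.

-1

Start at x=97: 97 → 275 → 129 → 295 → 313 → 67 → 342 → … (one orbit).
π_215 has 16 disjoint cycles with lengths [42, 42, 42, 42, 42, 42, 42, 6, 6, 6, 6, 6, 6, 6, 6, 1] on {0,…,342}.
16 cycles on 343: each ℓ→(−1)^(ℓ−1), product (−1)^327 = -1.
The Jacobi symbol (215|343) = -1 (Zolotarev) agrees.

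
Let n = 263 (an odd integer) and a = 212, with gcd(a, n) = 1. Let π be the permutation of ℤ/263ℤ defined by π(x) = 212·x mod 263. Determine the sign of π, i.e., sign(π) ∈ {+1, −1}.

-1

Start at x=102: 102 → 58 → 198 → 159 → 44 → 123 → 39 → … (one orbit).
The orbit structure of x ↦ 212x mod 263: 2 orbits of sizes [262, 1].
263 − 2 = 261 transpositions; sign(π) = (−1)^261 = -1.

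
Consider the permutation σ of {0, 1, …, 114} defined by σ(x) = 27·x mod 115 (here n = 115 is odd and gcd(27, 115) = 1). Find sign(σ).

-1

Orbit of 47 under x↦27x: [47, 4, 108, 41, 72, 104, 48]… (length divides ord_115(27)).
Cycle lengths of π_27 on ℤ/115ℤ: [44, 44, 11, 11, 4, 1]; 6 cycles in total.
n − c = 115 − 6 = 109; sign = (−1)^109 = -1.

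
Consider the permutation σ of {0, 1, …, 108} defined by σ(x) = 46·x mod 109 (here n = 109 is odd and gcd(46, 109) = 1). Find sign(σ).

+1

Orbit of 46 under x↦46x: [46, 45, 108, 63, 64, 1]… (length divides ord_109(46)).
Decompose π into cycles: lengths [6, 6, 6, 6, 6, 6, 6, 6, 6, 6, 6, 6, 6, 6, 6, 6, 6, 6, 1] (19 cycles, including the fixed point 0).
n − c = 109 − 19 = 90; sign = (−1)^90 = +1.
(46|109)_J = +1 (Zolotarev's lemma cross-check).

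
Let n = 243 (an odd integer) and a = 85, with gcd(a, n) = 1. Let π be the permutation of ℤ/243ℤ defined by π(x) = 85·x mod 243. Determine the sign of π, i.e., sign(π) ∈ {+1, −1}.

+1

Orbit of 190 under x↦85x: [190, 112, 43, 10, 121, 79, 154]… (length divides ord_243(85)).
Cycle type of π: 81×2 + 27×2 + 9×2 + 3×2 + 1×3; total 11 cycles.
sign(π) = (−1)^{n − #cycles} = (−1)^{243−11} = (−1)^232 = +1.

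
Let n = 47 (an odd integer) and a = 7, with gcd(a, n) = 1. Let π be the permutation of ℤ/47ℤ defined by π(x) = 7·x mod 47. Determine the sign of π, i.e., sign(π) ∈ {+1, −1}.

Start at x=2: 2 → 14 → 4 → 28 → 8 → 9 → 16 → … (one orbit).
The orbit structure of x ↦ 7x mod 47: 3 orbits of sizes [23, 23, 1].
3 cycles on 47: each ℓ→(−1)^(ℓ−1), product (−1)^44 = +1.

+1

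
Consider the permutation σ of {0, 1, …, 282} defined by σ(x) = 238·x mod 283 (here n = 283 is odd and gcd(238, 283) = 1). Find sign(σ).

+1

Trace 44: π^k(44) = [44, 1, 238] for k=0..2.
π_238 has 95 disjoint cycles with lengths [3, 3, 3, 3, 3, 3, 3, 3, 3, 3, 3, 3, 3, 3, 3, 3, 3, 3, 3, 3, 3, 3, 3, 3, 3, 3, 3, 3, 3, 3, 3, 3, 3, 3, 3, 3, 3, 3, 3, 3, 3, 3, 3, 3, 3, 3, 3, 3, 3, 3, 3, 3, 3, 3, 3, 3, 3, 3, 3, 3, 3, 3, 3, 3, 3, 3, 3, 3, 3, 3, 3, 3, 3, 3, 3, 3, 3, 3, 3, 3, 3, 3, 3, 3, 3, 3, 3, 3, 3, 3, 3, 3, 3, 3, 1] on {0,…,282}.
sign(π) = (−1)^{n − #cycles} = (−1)^{283−95} = (−1)^188 = +1.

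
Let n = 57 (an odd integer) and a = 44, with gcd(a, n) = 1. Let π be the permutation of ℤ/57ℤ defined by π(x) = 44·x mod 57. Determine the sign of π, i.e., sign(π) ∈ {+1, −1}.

-1

Start at x=43: 43 → 11 → 28 → 35 → 1 → 44 → 55 → … (one orbit).
Cycle lengths of π_44 on ℤ/57ℤ: [18, 18, 9, 9, 2, 1]; 6 cycles in total.
With 6 cycles on 57 points, sign = (−1)^{57−6} = -1.
Via Zolotarev, sign(π_{44}) = (44|57) = -1.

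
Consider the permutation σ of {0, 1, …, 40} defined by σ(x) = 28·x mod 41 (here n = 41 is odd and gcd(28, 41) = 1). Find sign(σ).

-1

Trace 30: π^k(30) = [30, 20, 27, 18, 12, 8, 19] for k=0..6.
The orbit structure of x ↦ 28x mod 41: 2 orbits of sizes [40, 1].
sign(π) = (−1)^{n − #cycles} = (−1)^{41−2} = (−1)^39 = -1.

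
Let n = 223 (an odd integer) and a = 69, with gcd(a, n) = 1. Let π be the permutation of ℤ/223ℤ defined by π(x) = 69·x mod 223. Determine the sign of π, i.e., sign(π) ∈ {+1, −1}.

+1

Orbit of 25 under x↦69x: [25, 164, 166, 81, 14, 74, 200]… (length divides ord_223(69)).
Cycle lengths of π_69 on ℤ/223ℤ: [111, 111, 1]; 3 cycles in total.
3 cycles on 223: each ℓ→(−1)^(ℓ−1), product (−1)^220 = +1.
Zolotarev: (69|223) = +1, matching the cycle-count sign.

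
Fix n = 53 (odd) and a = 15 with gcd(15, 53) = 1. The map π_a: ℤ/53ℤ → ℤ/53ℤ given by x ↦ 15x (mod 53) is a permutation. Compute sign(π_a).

Trace 13: π^k(13) = [13, 36, 10, 44, 24, 42, 47] for k=0..6.
π_15 has 5 disjoint cycles with lengths [13, 13, 13, 13, 1] on {0,…,52}.
With 5 cycles on 53 points, sign = (−1)^{53−5} = +1.

+1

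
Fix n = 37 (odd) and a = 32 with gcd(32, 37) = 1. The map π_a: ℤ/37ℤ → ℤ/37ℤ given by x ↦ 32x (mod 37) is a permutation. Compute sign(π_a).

-1

Orbit of 27 under x↦32x: [27, 13, 9, 29, 3, 22, 1]… (length divides ord_37(32)).
The orbit structure of x ↦ 32x mod 37: 2 orbits of sizes [36, 1].
With 2 cycles on 37 points, sign = (−1)^{37−2} = -1.
(32|37)_J = -1 (Zolotarev's lemma cross-check).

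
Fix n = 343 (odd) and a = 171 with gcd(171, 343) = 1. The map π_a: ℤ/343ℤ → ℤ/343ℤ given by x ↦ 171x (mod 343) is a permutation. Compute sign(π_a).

Start at x=54: 54 → 316 → 185 → 79 → 132 → 277 → 33 → … (one orbit).
Cycle lengths of π_171 on ℤ/343ℤ: [294, 42, 6, 1]; 4 cycles in total.
With 4 cycles on 343 points, sign = (−1)^{343−4} = -1.
The Jacobi symbol (171|343) = -1 (Zolotarev) agrees.

-1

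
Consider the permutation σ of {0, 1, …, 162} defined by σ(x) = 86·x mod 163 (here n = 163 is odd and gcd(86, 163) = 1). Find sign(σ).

-1

Start at x=28: 28 → 126 → 78 → 25 → 31 → 58 → 98 → … (one orbit).
Cycle lengths of π_86 on ℤ/163ℤ: [54, 54, 54, 1]; 4 cycles in total.
With 4 cycles on 163 points, sign = (−1)^{163−4} = -1.
Via Zolotarev, sign(π_{86}) = (86|163) = -1.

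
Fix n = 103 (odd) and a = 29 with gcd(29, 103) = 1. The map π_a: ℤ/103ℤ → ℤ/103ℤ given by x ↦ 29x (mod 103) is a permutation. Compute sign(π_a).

Start at x=33: 33 → 30 → 46 → 98 → 61 → 18 → 7 → … (one orbit).
Cycle lengths of π_29 on ℤ/103ℤ: [51, 51, 1]; 3 cycles in total.
3 cycles on 103: each ℓ→(−1)^(ℓ−1), product (−1)^100 = +1.
The Jacobi symbol (29|103) = +1 (Zolotarev) agrees.

+1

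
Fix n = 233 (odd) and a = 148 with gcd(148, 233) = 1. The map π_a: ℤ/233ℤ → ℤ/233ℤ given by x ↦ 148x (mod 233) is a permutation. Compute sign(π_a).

+1

Trace 63: π^k(63) = [63, 4, 126, 8, 19, 16, 38] for k=0..6.
Cycle type of π: 29×8 + 1; total 9 cycles.
Σ(ℓ_i−1) = 233−9 = 224; sign = (−1)^224 = +1.
Zolotarev: (148|233) = +1, matching the cycle-count sign.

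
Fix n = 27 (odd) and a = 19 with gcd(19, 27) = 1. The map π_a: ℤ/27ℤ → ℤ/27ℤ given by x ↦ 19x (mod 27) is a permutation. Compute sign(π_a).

Orbit of 19 under x↦19x: [19, 10, 1]… (length divides ord_27(19)).
Cycle lengths of π_19 on ℤ/27ℤ: [3, 3, 3, 3, 3, 3, 1, 1, 1, 1, 1, 1, 1, 1, 1]; 15 cycles in total.
27 − 15 = 12 transpositions; sign(π) = (−1)^12 = +1.
Via Zolotarev, sign(π_{19}) = (19|27) = +1.

+1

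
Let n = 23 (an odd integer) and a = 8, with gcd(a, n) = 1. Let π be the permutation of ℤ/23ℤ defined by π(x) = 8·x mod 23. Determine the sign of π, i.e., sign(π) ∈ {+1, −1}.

Trace 4: π^k(4) = [4, 9, 3, 1, 8, 18, 6] for k=0..6.
π_8 has 3 disjoint cycles with lengths [11, 11, 1] on {0,…,22}.
sign(π) = (−1)^{n − #cycles} = (−1)^{23−3} = (−1)^20 = +1.
The Jacobi symbol (8|23) = +1 (Zolotarev) agrees.

+1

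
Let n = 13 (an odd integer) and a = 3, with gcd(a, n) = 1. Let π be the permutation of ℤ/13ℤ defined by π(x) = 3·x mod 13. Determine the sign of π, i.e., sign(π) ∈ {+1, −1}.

Trace 9: π^k(9) = [9, 1, 3] for k=0..2.
π_3 has 5 disjoint cycles with lengths [3, 3, 3, 3, 1] on {0,…,12}.
n − c = 13 − 5 = 8; sign = (−1)^8 = +1.
Zolotarev: (3|13) = +1, matching the cycle-count sign.

+1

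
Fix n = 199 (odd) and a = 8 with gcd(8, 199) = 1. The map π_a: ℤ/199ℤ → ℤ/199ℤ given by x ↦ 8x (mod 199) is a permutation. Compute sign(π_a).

Orbit of 123 under x↦8x: [123, 188, 111, 92, 139, 117, 140]… (length divides ord_199(8)).
Decompose π into cycles: lengths [33, 33, 33, 33, 33, 33, 1] (7 cycles, including the fixed point 0).
n − c = 199 − 7 = 192; sign = (−1)^192 = +1.
Via Zolotarev, sign(π_{8}) = (8|199) = +1.

+1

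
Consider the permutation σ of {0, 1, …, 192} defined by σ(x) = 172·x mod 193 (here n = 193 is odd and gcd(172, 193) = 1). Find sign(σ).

+1

Start at x=4: 4 → 109 → 27 → 12 → 134 → 81 → 36 → … (one orbit).
5 cycles of lengths [48, 48, 48, 48, 1].
5 cycles on 193: each ℓ→(−1)^(ℓ−1), product (−1)^188 = +1.
(172|193)_J = +1 (Zolotarev's lemma cross-check).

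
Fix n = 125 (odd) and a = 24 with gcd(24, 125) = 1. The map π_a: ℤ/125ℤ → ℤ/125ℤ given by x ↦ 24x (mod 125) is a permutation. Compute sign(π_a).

Start at x=124: 124 → 101 → 49 → 51 → 99 → 1 → 24 → … (one orbit).
π_24 has 23 disjoint cycles with lengths [10, 10, 10, 10, 10, 10, 10, 10, 10, 10, 2, 2, 2, 2, 2, 2, 2, 2, 2, 2, 2, 2, 1] on {0,…,124}.
sign(π) = (−1)^{n − #cycles} = (−1)^{125−23} = (−1)^102 = +1.

+1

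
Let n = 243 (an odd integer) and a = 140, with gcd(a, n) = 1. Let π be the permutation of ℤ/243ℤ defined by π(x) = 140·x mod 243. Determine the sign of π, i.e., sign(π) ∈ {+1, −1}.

-1

Start at x=151: 151 → 242 → 103 → 83 → 199 → 158 → 7 → … (one orbit).
Decompose π into cycles: lengths [162, 54, 18, 6, 2, 1] (6 cycles, including the fixed point 0).
243 − 6 = 237 transpositions; sign(π) = (−1)^237 = -1.
Via Zolotarev, sign(π_{140}) = (140|243) = -1.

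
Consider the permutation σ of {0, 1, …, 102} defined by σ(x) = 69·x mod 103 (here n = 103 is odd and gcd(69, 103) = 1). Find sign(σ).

-1

Orbit of 39 under x↦69x: [39, 13, 73, 93, 31, 79, 95]… (length divides ord_103(69)).
4 cycles of lengths [34, 34, 34, 1].
4 cycles on 103: each ℓ→(−1)^(ℓ−1), product (−1)^99 = -1.
Check: (69/103) = -1 by Zolotarev.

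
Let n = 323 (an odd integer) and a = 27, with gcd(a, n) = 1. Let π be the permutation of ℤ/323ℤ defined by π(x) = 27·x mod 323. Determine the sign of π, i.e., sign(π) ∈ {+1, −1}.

+1

Trace 284: π^k(284) = [284, 239, 316, 134, 65, 140, 227] for k=0..6.
Cycle lengths of π_27 on ℤ/323ℤ: [48, 48, 48, 48, 48, 48, 16, 6, 6, 6, 1]; 11 cycles in total.
n − c = 323 − 11 = 312; sign = (−1)^312 = +1.
(27|323)_J = +1 (Zolotarev's lemma cross-check).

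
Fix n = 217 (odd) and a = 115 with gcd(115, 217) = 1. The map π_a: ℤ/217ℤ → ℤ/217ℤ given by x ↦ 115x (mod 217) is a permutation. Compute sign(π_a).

Start at x=96: 96 → 190 → 150 → 107 → 153 → 18 → 117 → … (one orbit).
π_115 has 9 disjoint cycles with lengths [30, 30, 30, 30, 30, 30, 30, 6, 1] on {0,…,216}.
9 cycles on 217: each ℓ→(−1)^(ℓ−1), product (−1)^208 = +1.

+1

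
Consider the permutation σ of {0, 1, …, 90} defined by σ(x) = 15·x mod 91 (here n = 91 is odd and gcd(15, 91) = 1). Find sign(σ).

-1

Orbit of 57 under x↦15x: [57, 36, 85, 1, 15, 43, 8]… (length divides ord_91(15)).
Decompose π into cycles: lengths [12, 12, 12, 12, 12, 12, 12, 1, 1, 1, 1, 1, 1, 1] (14 cycles, including the fixed point 0).
91 − 14 = 77 transpositions; sign(π) = (−1)^77 = -1.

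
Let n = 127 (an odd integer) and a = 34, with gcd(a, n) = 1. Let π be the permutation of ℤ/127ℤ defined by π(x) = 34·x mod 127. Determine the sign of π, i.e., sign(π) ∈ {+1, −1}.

Trace 17: π^k(17) = [17, 70, 94, 21, 79, 19, 11] for k=0..6.
π_34 has 3 disjoint cycles with lengths [63, 63, 1] on {0,…,126}.
n − c = 127 − 3 = 124; sign = (−1)^124 = +1.
Check: (34/127) = +1 by Zolotarev.

+1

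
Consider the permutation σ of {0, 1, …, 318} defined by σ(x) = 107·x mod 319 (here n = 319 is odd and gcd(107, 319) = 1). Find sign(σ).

Start at x=81: 81 → 54 → 36 → 24 → 16 → 117 → 78 → … (one orbit).
The orbit structure of x ↦ 107x mod 319: 10 orbits of sizes [70, 70, 70, 70, 10, 7, 7, 7, 7, 1].
n − c = 319 − 10 = 309; sign = (−1)^309 = -1.
The Jacobi symbol (107|319) = -1 (Zolotarev) agrees.

-1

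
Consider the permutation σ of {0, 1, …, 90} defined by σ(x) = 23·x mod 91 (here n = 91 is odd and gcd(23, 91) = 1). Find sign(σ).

Orbit of 1 under x↦23x: [1, 23, 74, 64, 16, 4]… (length divides ord_91(23)).
Cycle type of π: 6×14 + 3×2 + 1; total 17 cycles.
sign(π) = (−1)^{n − #cycles} = (−1)^{91−17} = (−1)^74 = +1.
Zolotarev: (23|91) = +1, matching the cycle-count sign.

+1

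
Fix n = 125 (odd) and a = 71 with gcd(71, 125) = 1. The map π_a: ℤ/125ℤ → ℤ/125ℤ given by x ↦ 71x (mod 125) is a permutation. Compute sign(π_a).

+1

Start at x=31: 31 → 76 → 21 → 116 → 111 → 6 → 51 → … (one orbit).
13 cycles of lengths [25, 25, 25, 25, 5, 5, 5, 5, 1, 1, 1, 1, 1].
125 − 13 = 112 transpositions; sign(π) = (−1)^112 = +1.
(71|125)_J = +1 (Zolotarev's lemma cross-check).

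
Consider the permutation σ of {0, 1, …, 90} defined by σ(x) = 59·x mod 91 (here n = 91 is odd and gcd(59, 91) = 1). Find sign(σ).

Trace 83: π^k(83) = [83, 74, 89, 64, 45, 16, 34] for k=0..6.
Cycle lengths of π_59 on ℤ/91ℤ: [12, 12, 12, 12, 12, 12, 12, 6, 1]; 9 cycles in total.
sign(π) = (−1)^{n − #cycles} = (−1)^{91−9} = (−1)^82 = +1.

+1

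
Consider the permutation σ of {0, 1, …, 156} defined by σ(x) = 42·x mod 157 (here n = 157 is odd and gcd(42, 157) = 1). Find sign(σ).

+1

Trace 1: π^k(1) = [1, 42, 37, 141, 113, 36, 99] for k=0..6.
Cycle type of π: 78×2 + 1; total 3 cycles.
sign(π) = (−1)^{n − #cycles} = (−1)^{157−3} = (−1)^154 = +1.
(42|157)_J = +1 (Zolotarev's lemma cross-check).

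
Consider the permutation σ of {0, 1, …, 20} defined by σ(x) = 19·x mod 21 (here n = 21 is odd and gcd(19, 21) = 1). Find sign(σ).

-1

Trace 19: π^k(19) = [19, 4, 13, 16, 10, 1] for k=0..5.
The orbit structure of x ↦ 19x mod 21: 6 orbits of sizes [6, 6, 6, 1, 1, 1].
21 − 6 = 15 transpositions; sign(π) = (−1)^15 = -1.
(19|21)_J = -1 (Zolotarev's lemma cross-check).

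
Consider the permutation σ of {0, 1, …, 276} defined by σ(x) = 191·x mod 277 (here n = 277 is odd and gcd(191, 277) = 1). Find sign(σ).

+1

Trace 273: π^k(273) = [273, 67, 55, 256, 144, 81, 236] for k=0..6.
Decompose π into cycles: lengths [69, 69, 69, 69, 1] (5 cycles, including the fixed point 0).
With 5 cycles on 277 points, sign = (−1)^{277−5} = +1.
The Jacobi symbol (191|277) = +1 (Zolotarev) agrees.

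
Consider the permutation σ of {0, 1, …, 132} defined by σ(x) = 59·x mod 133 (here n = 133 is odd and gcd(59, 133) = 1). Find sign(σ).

+1

Orbit of 23 under x↦59x: [23, 27, 130, 89, 64, 52, 9]… (length divides ord_133(59)).
Cycle type of π: 18×7 + 6 + 1; total 9 cycles.
sign(π) = (−1)^{n − #cycles} = (−1)^{133−9} = (−1)^124 = +1.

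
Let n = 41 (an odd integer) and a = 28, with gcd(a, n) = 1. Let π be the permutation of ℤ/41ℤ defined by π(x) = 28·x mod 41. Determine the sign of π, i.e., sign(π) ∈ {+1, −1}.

Orbit of 24 under x↦28x: [24, 16, 38, 39, 26, 31, 7]… (length divides ord_41(28)).
The orbit structure of x ↦ 28x mod 41: 2 orbits of sizes [40, 1].
n − c = 41 − 2 = 39; sign = (−1)^39 = -1.
Check: (28/41) = -1 by Zolotarev.

-1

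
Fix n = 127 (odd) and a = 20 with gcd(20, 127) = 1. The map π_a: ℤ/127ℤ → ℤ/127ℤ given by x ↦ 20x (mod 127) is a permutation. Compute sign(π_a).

Trace 1: π^k(1) = [1, 20, 19, 126, 107, 108] for k=0..5.
π_20 has 22 disjoint cycles with lengths [6, 6, 6, 6, 6, 6, 6, 6, 6, 6, 6, 6, 6, 6, 6, 6, 6, 6, 6, 6, 6, 1] on {0,…,126}.
sign(π) = (−1)^{n − #cycles} = (−1)^{127−22} = (−1)^105 = -1.
Via Zolotarev, sign(π_{20}) = (20|127) = -1.

-1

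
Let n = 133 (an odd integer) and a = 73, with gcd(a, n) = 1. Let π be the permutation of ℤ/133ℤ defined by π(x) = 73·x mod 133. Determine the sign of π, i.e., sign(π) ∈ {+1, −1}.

Trace 61: π^k(61) = [61, 64, 17, 44, 20, 130, 47] for k=0..6.
The orbit structure of x ↦ 73x mod 133: 10 orbits of sizes [18, 18, 18, 18, 18, 18, 9, 9, 6, 1].
Σ(ℓ_i−1) = 133−10 = 123; sign = (−1)^123 = -1.
Via Zolotarev, sign(π_{73}) = (73|133) = -1.

-1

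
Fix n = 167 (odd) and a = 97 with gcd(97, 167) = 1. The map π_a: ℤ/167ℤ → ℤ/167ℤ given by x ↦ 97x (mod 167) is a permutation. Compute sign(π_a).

+1

Trace 1: π^k(1) = [1, 97, 57, 18, 76, 24, 157] for k=0..6.
Cycle lengths of π_97 on ℤ/167ℤ: [83, 83, 1]; 3 cycles in total.
Σ(ℓ_i−1) = 167−3 = 164; sign = (−1)^164 = +1.
Via Zolotarev, sign(π_{97}) = (97|167) = +1.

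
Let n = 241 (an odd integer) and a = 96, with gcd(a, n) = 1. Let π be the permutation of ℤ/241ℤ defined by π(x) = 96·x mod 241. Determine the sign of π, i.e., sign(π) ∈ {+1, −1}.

+1

Trace 107: π^k(107) = [107, 150, 181, 24, 135, 187, 118] for k=0..6.
Decompose π into cycles: lengths [60, 60, 60, 60, 1] (5 cycles, including the fixed point 0).
Σ(ℓ_i−1) = 241−5 = 236; sign = (−1)^236 = +1.
The Jacobi symbol (96|241) = +1 (Zolotarev) agrees.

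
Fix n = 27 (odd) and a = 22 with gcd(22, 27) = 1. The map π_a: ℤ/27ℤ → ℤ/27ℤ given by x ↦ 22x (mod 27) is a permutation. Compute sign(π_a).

Orbit of 10 under x↦22x: [10, 4, 7, 19, 13, 16, 1]… (length divides ord_27(22)).
Cycle lengths of π_22 on ℤ/27ℤ: [9, 9, 3, 3, 1, 1, 1]; 7 cycles in total.
7 cycles on 27: each ℓ→(−1)^(ℓ−1), product (−1)^20 = +1.

+1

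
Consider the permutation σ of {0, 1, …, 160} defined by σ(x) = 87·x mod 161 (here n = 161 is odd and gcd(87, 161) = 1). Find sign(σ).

-1

Orbit of 16 under x↦87x: [16, 104, 32, 47, 64, 94, 128]… (length divides ord_161(87)).
Cycle lengths of π_87 on ℤ/161ℤ: [66, 66, 11, 11, 6, 1]; 6 cycles in total.
With 6 cycles on 161 points, sign = (−1)^{161−6} = -1.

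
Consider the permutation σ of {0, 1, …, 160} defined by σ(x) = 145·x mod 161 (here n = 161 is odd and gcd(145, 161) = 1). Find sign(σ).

+1

Trace 144: π^k(144) = [144, 111, 156, 80, 8, 33, 116] for k=0..6.
π_145 has 5 disjoint cycles with lengths [66, 66, 22, 6, 1] on {0,…,160}.
n − c = 161 − 5 = 156; sign = (−1)^156 = +1.
Via Zolotarev, sign(π_{145}) = (145|161) = +1.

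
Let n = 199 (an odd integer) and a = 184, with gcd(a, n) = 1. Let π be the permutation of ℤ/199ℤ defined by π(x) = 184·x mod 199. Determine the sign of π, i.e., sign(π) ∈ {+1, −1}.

Start at x=13: 13 → 4 → 139 → 104 → 32 → 117 → 36 → … (one orbit).
Cycle lengths of π_184 on ℤ/199ℤ: [99, 99, 1]; 3 cycles in total.
199 − 3 = 196 transpositions; sign(π) = (−1)^196 = +1.
Check: (184/199) = +1 by Zolotarev.

+1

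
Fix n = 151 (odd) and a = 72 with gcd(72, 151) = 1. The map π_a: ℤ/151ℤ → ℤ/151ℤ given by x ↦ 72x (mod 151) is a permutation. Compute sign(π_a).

+1

Orbit of 78 under x↦72x: [78, 29, 125, 91, 59, 20, 81]… (length divides ord_151(72)).
The orbit structure of x ↦ 72x mod 151: 7 orbits of sizes [25, 25, 25, 25, 25, 25, 1].
With 7 cycles on 151 points, sign = (−1)^{151−7} = +1.
Zolotarev: (72|151) = +1, matching the cycle-count sign.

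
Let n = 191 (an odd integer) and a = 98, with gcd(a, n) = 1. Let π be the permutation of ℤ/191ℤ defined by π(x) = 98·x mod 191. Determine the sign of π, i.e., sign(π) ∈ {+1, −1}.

Start at x=65: 65 → 67 → 72 → 180 → 68 → 170 → 43 → … (one orbit).
Cycle lengths of π_98 on ℤ/191ℤ: [95, 95, 1]; 3 cycles in total.
191 − 3 = 188 transpositions; sign(π) = (−1)^188 = +1.
Check: (98/191) = +1 by Zolotarev.

+1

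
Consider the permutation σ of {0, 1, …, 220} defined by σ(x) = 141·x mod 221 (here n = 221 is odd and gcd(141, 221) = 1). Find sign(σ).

+1

Orbit of 216 under x↦141x: [216, 179, 45, 157, 37, 134, 109]… (length divides ord_221(141)).
Cycle type of π: 48×4 + 16 + 12 + 1; total 7 cycles.
7 cycles on 221: each ℓ→(−1)^(ℓ−1), product (−1)^214 = +1.
Via Zolotarev, sign(π_{141}) = (141|221) = +1.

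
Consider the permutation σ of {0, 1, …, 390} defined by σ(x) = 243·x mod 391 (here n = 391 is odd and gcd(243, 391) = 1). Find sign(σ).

Trace 8: π^k(8) = [8, 380, 64, 303, 121, 78, 186] for k=0..6.
Cycle lengths of π_243 on ℤ/391ℤ: [176, 176, 16, 11, 11, 1]; 6 cycles in total.
With 6 cycles on 391 points, sign = (−1)^{391−6} = -1.
Zolotarev: (243|391) = -1, matching the cycle-count sign.

-1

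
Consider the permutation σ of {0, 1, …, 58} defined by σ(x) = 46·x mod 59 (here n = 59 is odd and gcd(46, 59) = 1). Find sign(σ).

Orbit of 51 under x↦46x: [51, 45, 5, 53, 19, 48, 25]… (length divides ord_59(46)).
Cycle type of π: 29×2 + 1; total 3 cycles.
With 3 cycles on 59 points, sign = (−1)^{59−3} = +1.
Check: (46/59) = +1 by Zolotarev.

+1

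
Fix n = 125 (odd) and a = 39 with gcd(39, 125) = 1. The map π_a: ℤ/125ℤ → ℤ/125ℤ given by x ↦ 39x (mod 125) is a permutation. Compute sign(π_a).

Start at x=94: 94 → 41 → 99 → 111 → 79 → 81 → 34 → … (one orbit).
Decompose π into cycles: lengths [50, 50, 10, 10, 2, 2, 1] (7 cycles, including the fixed point 0).
sign(π) = (−1)^{n − #cycles} = (−1)^{125−7} = (−1)^118 = +1.
The Jacobi symbol (39|125) = +1 (Zolotarev) agrees.

+1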